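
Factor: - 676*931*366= - 2^3*3^1*7^2*13^2*19^1*61^1=-230344296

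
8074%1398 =1084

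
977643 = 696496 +281147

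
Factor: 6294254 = 2^1*43^1*73189^1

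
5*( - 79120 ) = -395600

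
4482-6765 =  - 2283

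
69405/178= 389 + 163/178 = 389.92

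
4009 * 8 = 32072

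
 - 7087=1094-8181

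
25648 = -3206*( - 8) 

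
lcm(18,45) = 90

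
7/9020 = 7/9020 = 0.00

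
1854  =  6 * 309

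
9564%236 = 124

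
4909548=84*58447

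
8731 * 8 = 69848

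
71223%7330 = 5253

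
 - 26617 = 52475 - 79092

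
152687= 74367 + 78320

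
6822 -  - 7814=14636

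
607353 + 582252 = 1189605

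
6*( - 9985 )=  - 59910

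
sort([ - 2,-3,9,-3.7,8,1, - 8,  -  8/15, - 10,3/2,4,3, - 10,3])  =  [-10, - 10, - 8, - 3.7, - 3,-2,-8/15 , 1,3/2,3 , 3, 4 , 8,9 ] 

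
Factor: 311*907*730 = 205916210 = 2^1*5^1*73^1*311^1*907^1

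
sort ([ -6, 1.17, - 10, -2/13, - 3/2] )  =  [ - 10, - 6, - 3/2, - 2/13,1.17]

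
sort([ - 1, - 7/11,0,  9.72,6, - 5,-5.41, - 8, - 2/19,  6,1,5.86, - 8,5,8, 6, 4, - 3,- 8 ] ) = [ - 8, - 8, - 8,- 5.41, - 5, - 3,-1, -7/11, - 2/19,0,1, 4, 5 , 5.86,6,6,6, 8, 9.72 ]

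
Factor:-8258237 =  - 13^1*635249^1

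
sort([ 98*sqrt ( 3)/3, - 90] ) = [-90, 98*sqrt( 3)/3] 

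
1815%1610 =205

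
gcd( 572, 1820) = 52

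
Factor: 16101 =3^2*1789^1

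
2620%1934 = 686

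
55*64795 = 3563725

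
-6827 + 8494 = 1667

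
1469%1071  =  398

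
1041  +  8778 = 9819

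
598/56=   299/28  =  10.68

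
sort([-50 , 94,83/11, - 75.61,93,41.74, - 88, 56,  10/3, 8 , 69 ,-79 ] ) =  [-88,-79, - 75.61,-50 , 10/3, 83/11 , 8, 41.74, 56 , 69, 93,94 ] 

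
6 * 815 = 4890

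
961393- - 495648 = 1457041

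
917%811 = 106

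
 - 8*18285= - 146280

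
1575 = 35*45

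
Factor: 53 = 53^1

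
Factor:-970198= - 2^1*227^1*2137^1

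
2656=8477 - 5821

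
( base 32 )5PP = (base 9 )8135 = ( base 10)5945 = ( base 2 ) 1011100111001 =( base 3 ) 22011012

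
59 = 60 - 1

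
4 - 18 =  -14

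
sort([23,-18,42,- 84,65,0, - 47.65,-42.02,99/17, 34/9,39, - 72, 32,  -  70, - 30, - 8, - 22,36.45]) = [ - 84,  -  72, - 70,  -  47.65,-42.02, - 30, - 22, - 18, - 8,0,34/9, 99/17,23,32,36.45,39, 42, 65 ] 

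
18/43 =18/43 = 0.42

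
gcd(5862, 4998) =6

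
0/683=0 = 0.00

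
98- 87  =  11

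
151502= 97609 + 53893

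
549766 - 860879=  - 311113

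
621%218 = 185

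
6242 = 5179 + 1063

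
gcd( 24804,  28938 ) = 4134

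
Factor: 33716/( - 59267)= - 2^2*13^( - 1)*47^( -1) * 97^( - 1 )*8429^1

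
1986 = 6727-4741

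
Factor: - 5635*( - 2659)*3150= 2^1*3^2*5^3*7^3*23^1*2659^1 = 47197914750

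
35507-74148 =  - 38641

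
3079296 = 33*93312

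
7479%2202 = 873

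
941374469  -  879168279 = 62206190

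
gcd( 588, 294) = 294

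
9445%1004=409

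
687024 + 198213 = 885237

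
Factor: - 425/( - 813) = 3^ ( - 1 )*5^2 * 17^1 *271^( - 1 )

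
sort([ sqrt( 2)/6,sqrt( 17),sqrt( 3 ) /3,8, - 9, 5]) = [ - 9,sqrt( 2 ) /6,sqrt(3) /3,sqrt( 17 ),5,8 ] 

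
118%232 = 118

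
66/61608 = 11/10268 = 0.00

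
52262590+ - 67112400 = - 14849810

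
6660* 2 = 13320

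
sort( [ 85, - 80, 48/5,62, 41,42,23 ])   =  [ - 80,48/5,23, 41 , 42,62,85]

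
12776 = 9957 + 2819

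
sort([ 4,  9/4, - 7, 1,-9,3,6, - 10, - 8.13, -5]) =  [-10, - 9, - 8.13,-7, - 5, 1 , 9/4,3,4, 6 ] 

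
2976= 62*48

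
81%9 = 0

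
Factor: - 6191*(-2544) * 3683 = 58006896432= 2^4*3^1 * 29^1*41^1*53^1*127^1* 151^1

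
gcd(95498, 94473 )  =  1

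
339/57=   5+18/19 = 5.95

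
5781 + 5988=11769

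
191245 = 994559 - 803314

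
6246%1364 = 790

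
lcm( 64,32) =64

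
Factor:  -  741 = - 3^1*13^1*19^1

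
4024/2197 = 4024/2197 = 1.83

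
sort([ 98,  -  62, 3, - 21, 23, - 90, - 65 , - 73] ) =[ - 90,-73,-65 , - 62 , - 21, 3,  23  ,  98]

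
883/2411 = 883/2411 = 0.37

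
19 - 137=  - 118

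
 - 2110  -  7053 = - 9163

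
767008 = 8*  95876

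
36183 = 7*5169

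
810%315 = 180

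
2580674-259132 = 2321542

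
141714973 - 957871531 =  - 816156558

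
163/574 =163/574 = 0.28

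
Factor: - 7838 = -2^1*3919^1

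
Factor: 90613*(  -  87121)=  -  7894295173 = -31^1*37^1*79^1* 87121^1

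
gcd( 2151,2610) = 9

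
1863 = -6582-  - 8445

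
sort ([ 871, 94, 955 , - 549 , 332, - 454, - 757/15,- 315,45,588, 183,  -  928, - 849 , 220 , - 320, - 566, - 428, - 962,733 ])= [ - 962 , - 928, - 849,-566, - 549, - 454, - 428, - 320, - 315,  -  757/15,45,  94,183, 220,332,  588,733,871,955] 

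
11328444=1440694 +9887750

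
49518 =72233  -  22715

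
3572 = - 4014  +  7586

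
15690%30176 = 15690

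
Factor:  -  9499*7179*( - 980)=2^2 * 3^1*5^1 * 7^3*23^1*59^1 * 2393^1=66829454580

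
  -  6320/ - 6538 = 3160/3269=0.97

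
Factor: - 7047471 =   -  3^1*113^1*20789^1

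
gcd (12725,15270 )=2545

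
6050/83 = 72 + 74/83 = 72.89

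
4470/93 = 1490/31 = 48.06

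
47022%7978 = 7132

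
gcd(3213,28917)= 3213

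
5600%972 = 740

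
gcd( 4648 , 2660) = 28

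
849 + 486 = 1335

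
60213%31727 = 28486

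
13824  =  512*27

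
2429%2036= 393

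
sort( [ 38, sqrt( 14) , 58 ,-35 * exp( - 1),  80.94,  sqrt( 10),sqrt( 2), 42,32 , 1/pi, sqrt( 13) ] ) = [ - 35*exp( - 1),1/pi,sqrt( 2), sqrt( 10),sqrt(13),sqrt( 14),32 , 38, 42,58,80.94]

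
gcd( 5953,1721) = 1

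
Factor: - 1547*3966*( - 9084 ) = 55733991768 = 2^3 * 3^2*7^1*13^1*17^1*661^1*757^1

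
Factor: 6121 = 6121^1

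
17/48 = 17/48 = 0.35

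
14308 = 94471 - 80163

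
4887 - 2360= 2527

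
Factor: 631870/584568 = 2^( - 2)*3^ (  -  2)*5^1*23^( -1 )*179^1 = 895/828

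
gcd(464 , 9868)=4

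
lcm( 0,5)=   0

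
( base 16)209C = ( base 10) 8348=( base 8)20234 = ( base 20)10h8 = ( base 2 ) 10000010011100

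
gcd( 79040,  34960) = 1520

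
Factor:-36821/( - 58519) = 139^( - 1)*421^ ( - 1)*36821^1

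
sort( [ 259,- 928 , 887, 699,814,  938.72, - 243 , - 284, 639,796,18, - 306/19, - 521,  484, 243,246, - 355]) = [ - 928,  -  521 ,-355,- 284,-243 , - 306/19, 18 , 243,246,259, 484,639,699,796  ,  814, 887,938.72] 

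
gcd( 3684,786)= 6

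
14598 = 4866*3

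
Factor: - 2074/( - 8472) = 1037/4236 = 2^(- 2)*3^( - 1)*17^1*61^1*353^( - 1)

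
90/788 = 45/394 = 0.11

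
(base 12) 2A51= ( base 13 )2344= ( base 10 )4957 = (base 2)1001101011101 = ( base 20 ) C7H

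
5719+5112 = 10831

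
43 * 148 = 6364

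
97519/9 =97519/9 =10835.44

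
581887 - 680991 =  - 99104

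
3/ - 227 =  - 3/227 = - 0.01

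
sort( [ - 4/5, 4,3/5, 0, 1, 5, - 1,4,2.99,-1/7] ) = [ - 1, - 4/5,  -  1/7, 0, 3/5, 1,2.99, 4, 4, 5]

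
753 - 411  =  342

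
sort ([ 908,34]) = [ 34,908]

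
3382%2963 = 419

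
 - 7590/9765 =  - 1 + 145/651 = - 0.78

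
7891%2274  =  1069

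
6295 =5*1259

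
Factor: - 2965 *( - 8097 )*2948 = 2^2*3^1*5^1  *  11^1*67^1*593^1*2699^1= 70774419540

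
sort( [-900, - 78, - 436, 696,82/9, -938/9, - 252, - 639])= [ - 900, - 639,  -  436, - 252, - 938/9,  -  78,82/9, 696]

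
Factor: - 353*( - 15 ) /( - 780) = -353/52 =-2^( - 2 )*13^(-1 )*353^1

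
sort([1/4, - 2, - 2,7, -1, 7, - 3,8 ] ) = [  -  3, - 2 ,-2,-1,1/4, 7,7, 8 ] 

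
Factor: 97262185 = 5^1*17^1*1144261^1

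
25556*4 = 102224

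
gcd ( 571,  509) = 1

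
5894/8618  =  2947/4309 = 0.68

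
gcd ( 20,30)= 10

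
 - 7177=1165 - 8342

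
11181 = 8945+2236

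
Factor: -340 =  - 2^2*5^1*17^1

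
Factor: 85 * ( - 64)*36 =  - 2^8*3^2*5^1 * 17^1 = - 195840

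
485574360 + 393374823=878949183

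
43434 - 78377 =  - 34943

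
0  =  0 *6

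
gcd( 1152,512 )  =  128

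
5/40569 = 5/40569 = 0.00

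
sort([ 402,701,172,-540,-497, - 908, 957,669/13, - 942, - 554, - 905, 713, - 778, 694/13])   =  [ - 942, - 908, - 905, - 778, - 554 , - 540 , - 497, 669/13, 694/13,172,402, 701,713,957]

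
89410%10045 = 9050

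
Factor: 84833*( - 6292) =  - 533769236 = -  2^2* 7^1 * 11^2*13^1 *12119^1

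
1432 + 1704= 3136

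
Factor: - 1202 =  - 2^1*601^1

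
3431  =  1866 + 1565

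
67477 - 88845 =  - 21368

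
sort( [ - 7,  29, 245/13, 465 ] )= [ - 7, 245/13,29, 465 ]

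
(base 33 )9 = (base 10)9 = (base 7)12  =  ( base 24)9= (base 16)9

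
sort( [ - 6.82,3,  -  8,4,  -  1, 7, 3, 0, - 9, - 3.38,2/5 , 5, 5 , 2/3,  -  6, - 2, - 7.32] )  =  [ - 9, - 8, - 7.32, - 6.82, - 6,-3.38, - 2, - 1,0, 2/5,2/3, 3,3, 4 , 5, 5, 7] 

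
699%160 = 59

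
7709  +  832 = 8541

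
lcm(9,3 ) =9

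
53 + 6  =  59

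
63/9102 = 21/3034 = 0.01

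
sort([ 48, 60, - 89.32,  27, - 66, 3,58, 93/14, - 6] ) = [-89.32,  -  66,  -  6, 3, 93/14  ,  27,48 , 58, 60 ]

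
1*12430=12430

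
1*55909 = 55909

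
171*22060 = 3772260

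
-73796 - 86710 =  - 160506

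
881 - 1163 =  - 282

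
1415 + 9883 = 11298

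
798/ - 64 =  - 13 + 17/32  =  -12.47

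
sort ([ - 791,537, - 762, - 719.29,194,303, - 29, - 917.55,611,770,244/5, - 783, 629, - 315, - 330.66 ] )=[ - 917.55, - 791,- 783 , - 762,-719.29, - 330.66, - 315, - 29,244/5  ,  194, 303 , 537,  611,629,770]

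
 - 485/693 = - 1 + 208/693 = -0.70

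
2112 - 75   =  2037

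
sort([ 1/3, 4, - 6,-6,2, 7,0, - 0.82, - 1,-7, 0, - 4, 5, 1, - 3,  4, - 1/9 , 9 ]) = [ - 7, - 6,  -  6 ,-4,  -  3 ,-1, - 0.82,-1/9, 0, 0, 1/3,1, 2 , 4 , 4 , 5, 7 , 9 ]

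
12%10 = 2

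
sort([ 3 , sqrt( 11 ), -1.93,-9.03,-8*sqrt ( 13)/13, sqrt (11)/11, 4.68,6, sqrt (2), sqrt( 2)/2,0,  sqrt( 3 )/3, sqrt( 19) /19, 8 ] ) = [ - 9.03, - 8 * sqrt (13)/13, - 1.93, 0, sqrt( 19)/19, sqrt( 11)/11,  sqrt( 3) /3,sqrt ( 2 ) /2, sqrt( 2), 3, sqrt( 11), 4.68,6,  8]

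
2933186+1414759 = 4347945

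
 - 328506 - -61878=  - 266628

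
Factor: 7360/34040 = 8/37 = 2^3*37^(-1)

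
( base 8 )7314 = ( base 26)5fi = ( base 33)3FQ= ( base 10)3788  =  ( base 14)1548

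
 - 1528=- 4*382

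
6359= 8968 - 2609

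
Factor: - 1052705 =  - 5^1 * 173^1 * 1217^1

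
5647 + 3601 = 9248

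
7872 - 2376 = 5496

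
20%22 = 20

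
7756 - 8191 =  - 435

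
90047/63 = 90047/63 =1429.32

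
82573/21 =82573/21 = 3932.05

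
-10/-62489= 10/62489  =  0.00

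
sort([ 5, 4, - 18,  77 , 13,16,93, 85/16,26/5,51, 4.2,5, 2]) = [ - 18, 2,4,4.2, 5,5 , 26/5,85/16,13,  16,51, 77, 93 ] 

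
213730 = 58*3685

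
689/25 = 689/25= 27.56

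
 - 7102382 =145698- 7248080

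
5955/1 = 5955 =5955.00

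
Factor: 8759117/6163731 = 3^(  -  2 )*7^ (  -  1 )*41^1*227^(  -  1 )*431^(  -  1) * 213637^1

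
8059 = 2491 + 5568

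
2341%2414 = 2341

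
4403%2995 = 1408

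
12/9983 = 12/9983 = 0.00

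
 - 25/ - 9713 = 25/9713 = 0.00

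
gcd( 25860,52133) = 1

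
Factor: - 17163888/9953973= - 2^4*3^ ( - 1) * 7^1*23^1*2221^1*1105997^(  -  1) = - 5721296/3317991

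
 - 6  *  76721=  - 460326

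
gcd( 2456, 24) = 8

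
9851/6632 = 9851/6632 = 1.49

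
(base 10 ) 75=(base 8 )113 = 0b1001011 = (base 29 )2h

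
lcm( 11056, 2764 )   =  11056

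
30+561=591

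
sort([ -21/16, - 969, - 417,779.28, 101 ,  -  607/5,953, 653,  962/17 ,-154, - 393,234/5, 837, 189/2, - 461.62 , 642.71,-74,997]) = [ - 969,-461.62, -417, - 393,-154, - 607/5,-74, - 21/16,234/5, 962/17, 189/2, 101, 642.71,653,779.28,837,953,997 ] 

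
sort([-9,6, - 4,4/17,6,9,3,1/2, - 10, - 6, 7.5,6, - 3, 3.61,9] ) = [ -10, - 9, - 6, - 4, - 3,4/17, 1/2,3,3.61,6, 6,6 , 7.5,  9,9]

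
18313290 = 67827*270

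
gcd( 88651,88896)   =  1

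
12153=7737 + 4416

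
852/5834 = 426/2917 = 0.15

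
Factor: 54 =2^1*3^3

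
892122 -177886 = 714236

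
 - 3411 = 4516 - 7927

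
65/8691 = 65/8691 = 0.01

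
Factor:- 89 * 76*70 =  - 473480 = - 2^3* 5^1*7^1*19^1*89^1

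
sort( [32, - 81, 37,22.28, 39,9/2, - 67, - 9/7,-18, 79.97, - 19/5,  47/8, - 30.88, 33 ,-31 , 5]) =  [ - 81, - 67,  -  31, - 30.88, - 18, - 19/5, - 9/7, 9/2,5, 47/8, 22.28, 32 , 33,37,  39,79.97 ] 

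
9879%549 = 546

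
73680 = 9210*8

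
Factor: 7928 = 2^3*991^1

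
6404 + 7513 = 13917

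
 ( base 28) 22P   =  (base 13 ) 99B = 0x671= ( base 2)11001110001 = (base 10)1649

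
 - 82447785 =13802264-96250049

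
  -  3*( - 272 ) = 816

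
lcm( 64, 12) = 192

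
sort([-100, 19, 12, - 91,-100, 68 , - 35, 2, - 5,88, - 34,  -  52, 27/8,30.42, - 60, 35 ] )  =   [ - 100,  -  100  , - 91,-60, - 52,-35,-34, - 5, 2, 27/8,12 , 19 , 30.42, 35, 68,  88 ]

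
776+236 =1012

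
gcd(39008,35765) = 23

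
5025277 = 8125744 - 3100467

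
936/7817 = 936/7817 = 0.12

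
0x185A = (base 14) 23B4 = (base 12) 3736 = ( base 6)44510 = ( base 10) 6234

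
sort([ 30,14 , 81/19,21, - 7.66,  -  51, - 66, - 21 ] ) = [ - 66, - 51,-21, - 7.66,81/19,  14,21,30 ]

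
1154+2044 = 3198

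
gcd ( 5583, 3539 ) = 1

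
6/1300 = 3/650 = 0.00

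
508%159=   31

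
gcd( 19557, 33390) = 477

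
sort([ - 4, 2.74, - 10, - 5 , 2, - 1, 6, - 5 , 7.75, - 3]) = [ -10, - 5, - 5, - 4, - 3, - 1,2 , 2.74 , 6, 7.75]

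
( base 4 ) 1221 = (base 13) 81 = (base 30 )3f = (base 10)105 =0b1101001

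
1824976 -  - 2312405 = 4137381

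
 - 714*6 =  - 4284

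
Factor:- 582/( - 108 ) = 2^( -1)*3^( - 2)*97^1 = 97/18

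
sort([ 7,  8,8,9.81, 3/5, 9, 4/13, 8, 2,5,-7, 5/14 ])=[ - 7, 4/13, 5/14,3/5 , 2, 5 , 7,  8,8, 8,9,  9.81 ] 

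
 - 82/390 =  - 41/195  =  -0.21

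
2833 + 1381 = 4214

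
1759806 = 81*21726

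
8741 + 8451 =17192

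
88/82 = 44/41 = 1.07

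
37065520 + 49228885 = 86294405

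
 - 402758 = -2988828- -2586070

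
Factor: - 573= -3^1 * 191^1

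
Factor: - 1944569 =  -11^1*176779^1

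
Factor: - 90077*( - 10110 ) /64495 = 2^1*3^1*13^3*41^1*337^1*12899^( - 1)= 182135694/12899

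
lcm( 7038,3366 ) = 77418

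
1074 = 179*6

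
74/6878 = 37/3439 =0.01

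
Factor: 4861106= 2^1*827^1*2939^1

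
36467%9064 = 211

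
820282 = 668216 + 152066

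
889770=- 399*( - 2230 )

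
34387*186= 6395982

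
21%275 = 21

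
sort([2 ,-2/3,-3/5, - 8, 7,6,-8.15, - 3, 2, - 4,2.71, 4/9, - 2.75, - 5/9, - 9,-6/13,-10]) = [ - 10, - 9,-8.15, - 8, - 4,-3,-2.75, - 2/3, - 3/5, - 5/9,  -  6/13,4/9,  2, 2  ,  2.71,6, 7] 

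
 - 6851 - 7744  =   - 14595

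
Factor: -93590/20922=  -  46795/10461 = - 3^( - 1)*5^1*7^2 * 11^(  -  1)*191^1*317^( - 1) 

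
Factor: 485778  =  2^1*3^1 * 80963^1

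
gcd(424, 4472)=8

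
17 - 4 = 13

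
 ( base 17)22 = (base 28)18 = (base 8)44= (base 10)36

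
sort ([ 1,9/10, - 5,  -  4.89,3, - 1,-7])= [  -  7,  -  5,-4.89, - 1, 9/10,1,3]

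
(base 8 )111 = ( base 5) 243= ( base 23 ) 34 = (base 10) 73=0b1001001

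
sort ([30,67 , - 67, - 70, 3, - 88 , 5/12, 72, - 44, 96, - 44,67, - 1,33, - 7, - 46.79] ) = [ - 88, - 70,-67,-46.79, - 44, - 44,-7, - 1,5/12, 3,30, 33, 67, 67, 72,96 ] 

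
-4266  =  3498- 7764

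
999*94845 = 94750155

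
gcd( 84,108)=12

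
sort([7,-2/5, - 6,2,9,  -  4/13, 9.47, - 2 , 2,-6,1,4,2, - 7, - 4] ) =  [ - 7, - 6, - 6 ,- 4, - 2,- 2/5, - 4/13,1,2,2,2,4,7,9,9.47 ]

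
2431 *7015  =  17053465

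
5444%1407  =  1223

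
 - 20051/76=- 20051/76 = - 263.83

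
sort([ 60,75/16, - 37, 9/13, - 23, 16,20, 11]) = [ - 37, - 23, 9/13,75/16, 11, 16 , 20, 60]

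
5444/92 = 1361/23 = 59.17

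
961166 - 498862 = 462304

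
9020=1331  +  7689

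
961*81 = 77841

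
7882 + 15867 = 23749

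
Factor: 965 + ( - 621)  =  2^3*43^1 = 344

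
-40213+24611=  - 15602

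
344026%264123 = 79903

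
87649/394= 222 + 181/394 = 222.46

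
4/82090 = 2/41045 = 0.00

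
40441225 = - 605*( - 66845 )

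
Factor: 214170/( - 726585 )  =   - 242/821= - 2^1*11^2*821^( - 1) 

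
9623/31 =9623/31=310.42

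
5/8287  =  5/8287  =  0.00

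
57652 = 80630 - 22978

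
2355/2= 1177+1/2  =  1177.50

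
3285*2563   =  8419455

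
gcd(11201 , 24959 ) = 1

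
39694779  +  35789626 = 75484405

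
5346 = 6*891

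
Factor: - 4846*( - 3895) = 18875170 = 2^1*5^1*19^1*41^1*2423^1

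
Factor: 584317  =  443^1*1319^1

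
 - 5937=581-6518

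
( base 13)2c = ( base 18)22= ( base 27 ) 1b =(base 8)46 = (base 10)38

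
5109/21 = 1703/7 = 243.29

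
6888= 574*12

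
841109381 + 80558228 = 921667609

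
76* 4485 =340860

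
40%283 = 40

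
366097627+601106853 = 967204480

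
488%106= 64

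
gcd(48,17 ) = 1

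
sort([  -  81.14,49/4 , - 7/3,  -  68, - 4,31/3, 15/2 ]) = [ - 81.14, - 68, - 4,-7/3, 15/2 , 31/3, 49/4] 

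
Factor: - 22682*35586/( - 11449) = 807161652/11449 = 2^2*3^3  *  11^1*107^( - 2)*659^1 * 1031^1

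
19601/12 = 19601/12 = 1633.42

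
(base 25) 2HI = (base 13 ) A03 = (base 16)69d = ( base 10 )1693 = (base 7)4636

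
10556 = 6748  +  3808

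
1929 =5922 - 3993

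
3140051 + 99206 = 3239257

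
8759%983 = 895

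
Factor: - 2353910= - 2^1*5^1*13^1*19^1 * 953^1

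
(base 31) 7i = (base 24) 9J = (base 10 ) 235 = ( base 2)11101011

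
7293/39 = 187=187.00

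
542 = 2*271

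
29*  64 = 1856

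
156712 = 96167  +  60545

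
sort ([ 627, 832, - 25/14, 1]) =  [ - 25/14,1,627,832] 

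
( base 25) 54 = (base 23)5e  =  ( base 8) 201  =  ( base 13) 9c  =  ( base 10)129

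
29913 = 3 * 9971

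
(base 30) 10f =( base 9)1226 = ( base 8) 1623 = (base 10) 915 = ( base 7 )2445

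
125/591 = 125/591 = 0.21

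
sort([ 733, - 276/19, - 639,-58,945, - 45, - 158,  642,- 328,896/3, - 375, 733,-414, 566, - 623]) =[-639, - 623, - 414,-375, - 328, - 158, - 58, - 45,-276/19,896/3, 566,642,733, 733,945 ] 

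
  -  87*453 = - 39411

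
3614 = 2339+1275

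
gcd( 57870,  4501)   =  643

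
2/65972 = 1/32986 = 0.00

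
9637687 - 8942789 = 694898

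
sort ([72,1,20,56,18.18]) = [ 1,  18.18 , 20, 56, 72 ]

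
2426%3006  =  2426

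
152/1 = 152   =  152.00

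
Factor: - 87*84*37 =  - 2^2 * 3^2*7^1*29^1*37^1 = - 270396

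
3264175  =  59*55325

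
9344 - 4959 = 4385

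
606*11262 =6824772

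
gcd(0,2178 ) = 2178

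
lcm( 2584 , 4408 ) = 74936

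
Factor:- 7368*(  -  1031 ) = 7596408 = 2^3*3^1*307^1 * 1031^1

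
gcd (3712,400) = 16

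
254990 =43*5930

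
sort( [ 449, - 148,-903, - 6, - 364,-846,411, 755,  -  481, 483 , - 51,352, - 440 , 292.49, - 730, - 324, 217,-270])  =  [ - 903,-846, -730,-481, - 440, - 364, - 324, - 270, - 148,-51, - 6,217, 292.49,352, 411, 449, 483, 755 ] 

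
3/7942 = 3/7942 =0.00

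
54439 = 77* 707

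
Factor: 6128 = 2^4*383^1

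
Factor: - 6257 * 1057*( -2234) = 14774891866 = 2^1*7^1*151^1*1117^1* 6257^1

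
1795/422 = 1795/422 = 4.25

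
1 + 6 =7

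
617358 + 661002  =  1278360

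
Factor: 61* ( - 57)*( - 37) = 3^1*19^1*37^1*61^1 = 128649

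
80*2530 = 202400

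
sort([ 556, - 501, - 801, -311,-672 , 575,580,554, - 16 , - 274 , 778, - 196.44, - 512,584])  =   [  -  801 , - 672, - 512, - 501, - 311, - 274, - 196.44, - 16,  554,556,575,580,584 , 778 ]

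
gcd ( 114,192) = 6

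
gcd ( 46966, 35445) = 1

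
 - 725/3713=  - 1 + 2988/3713 = - 0.20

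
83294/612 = 41647/306 = 136.10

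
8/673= 8/673 = 0.01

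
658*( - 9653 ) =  - 6351674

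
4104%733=439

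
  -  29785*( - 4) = 119140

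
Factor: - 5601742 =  - 2^1*23^1*  47^1*2591^1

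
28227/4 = 7056 + 3/4 = 7056.75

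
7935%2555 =270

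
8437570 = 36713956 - 28276386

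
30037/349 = 86 + 23/349=   86.07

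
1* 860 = 860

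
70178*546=38317188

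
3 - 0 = 3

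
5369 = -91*(-59 )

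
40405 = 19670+20735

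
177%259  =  177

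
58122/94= 618 + 15/47= 618.32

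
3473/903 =3+ 764/903=3.85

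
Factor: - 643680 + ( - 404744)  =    -  1048424 =- 2^3*13^1*17^1*593^1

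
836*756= 632016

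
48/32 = 1 + 1/2 = 1.50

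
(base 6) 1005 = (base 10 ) 221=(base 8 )335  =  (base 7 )434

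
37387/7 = 5341 = 5341.00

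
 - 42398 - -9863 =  - 32535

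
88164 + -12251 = 75913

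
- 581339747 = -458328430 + -123011317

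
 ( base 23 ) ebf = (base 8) 16772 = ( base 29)93i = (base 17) 1997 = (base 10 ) 7674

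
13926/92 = 6963/46 = 151.37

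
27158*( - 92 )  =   - 2498536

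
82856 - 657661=-574805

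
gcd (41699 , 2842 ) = 49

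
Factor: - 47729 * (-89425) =5^2*7^2*11^1*73^1* 4339^1 = 4268165825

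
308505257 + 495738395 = 804243652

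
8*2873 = 22984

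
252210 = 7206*35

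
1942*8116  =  15761272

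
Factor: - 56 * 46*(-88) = 2^7*7^1 * 11^1*23^1 = 226688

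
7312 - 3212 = 4100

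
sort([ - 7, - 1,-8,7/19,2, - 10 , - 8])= [ - 10, - 8, - 8,- 7, - 1,7/19, 2 ]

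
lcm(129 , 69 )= 2967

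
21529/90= 239 + 19/90 = 239.21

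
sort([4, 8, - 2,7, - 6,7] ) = [ - 6, -2,4, 7,7, 8]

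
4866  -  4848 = 18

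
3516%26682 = 3516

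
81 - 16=65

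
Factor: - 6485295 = - 3^1*5^1*  47^1*9199^1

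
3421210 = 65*52634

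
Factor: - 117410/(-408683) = 2^1*5^1*11^( - 1)*53^( - 1)*59^1*199^1 * 701^( - 1)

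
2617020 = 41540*63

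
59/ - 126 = - 59/126 =- 0.47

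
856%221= 193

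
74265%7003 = 4235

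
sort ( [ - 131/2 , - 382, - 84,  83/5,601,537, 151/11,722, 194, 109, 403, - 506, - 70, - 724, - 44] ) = [ - 724,-506, - 382, - 84,-70, - 131/2, - 44,151/11, 83/5,109,194, 403, 537,601,722] 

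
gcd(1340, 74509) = 1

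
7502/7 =1071 + 5/7 = 1071.71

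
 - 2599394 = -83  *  31318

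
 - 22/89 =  - 22/89=-0.25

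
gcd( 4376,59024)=8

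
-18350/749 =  - 18350/749 = - 24.50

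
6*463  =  2778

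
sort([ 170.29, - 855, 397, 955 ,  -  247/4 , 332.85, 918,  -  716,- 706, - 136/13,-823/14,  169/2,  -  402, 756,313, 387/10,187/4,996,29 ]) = [ - 855,-716,-706,-402,  -  247/4, - 823/14, - 136/13, 29, 387/10,187/4, 169/2, 170.29,313, 332.85, 397, 756, 918, 955, 996 ] 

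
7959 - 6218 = 1741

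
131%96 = 35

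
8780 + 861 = 9641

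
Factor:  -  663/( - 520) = 2^(- 3 )*3^1*5^( - 1)*17^1 = 51/40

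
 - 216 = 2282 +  - 2498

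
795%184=59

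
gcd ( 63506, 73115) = 1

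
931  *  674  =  627494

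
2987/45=66 + 17/45 = 66.38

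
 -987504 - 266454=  - 1253958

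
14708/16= 919 + 1/4  =  919.25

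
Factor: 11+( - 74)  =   -3^2*7^1 = -63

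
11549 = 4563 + 6986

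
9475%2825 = 1000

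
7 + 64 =71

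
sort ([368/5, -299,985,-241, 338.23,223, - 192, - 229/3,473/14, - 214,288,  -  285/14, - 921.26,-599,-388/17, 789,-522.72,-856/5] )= [ - 921.26, - 599, - 522.72, - 299, - 241, - 214 , - 192, - 856/5,  -  229/3,-388/17,-285/14,473/14, 368/5 , 223,  288, 338.23, 789, 985]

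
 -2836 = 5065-7901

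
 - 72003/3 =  - 24001 = - 24001.00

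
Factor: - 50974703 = - 13^1*769^1 *5099^1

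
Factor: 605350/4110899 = 2^1 * 5^2*13^ (-1)  *12107^1*316223^( - 1)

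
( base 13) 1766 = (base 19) 9B6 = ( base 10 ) 3464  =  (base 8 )6610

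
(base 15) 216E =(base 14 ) 2819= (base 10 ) 7079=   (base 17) 1787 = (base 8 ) 15647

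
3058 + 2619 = 5677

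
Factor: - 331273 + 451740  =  179^1*673^1 = 120467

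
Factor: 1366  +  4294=5660 = 2^2 * 5^1 * 283^1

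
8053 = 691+7362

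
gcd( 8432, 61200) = 272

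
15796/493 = 15796/493 = 32.04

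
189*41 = 7749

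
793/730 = 793/730 = 1.09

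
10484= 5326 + 5158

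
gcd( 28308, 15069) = 3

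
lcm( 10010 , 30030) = 30030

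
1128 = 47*24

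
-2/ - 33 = 2/33 = 0.06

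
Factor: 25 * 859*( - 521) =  - 11188475=- 5^2 * 521^1 * 859^1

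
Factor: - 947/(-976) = 2^( - 4 )*61^( - 1 )*947^1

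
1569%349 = 173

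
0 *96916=0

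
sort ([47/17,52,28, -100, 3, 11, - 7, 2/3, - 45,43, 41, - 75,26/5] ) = [ - 100, - 75, -45, - 7, 2/3, 47/17,3,26/5,11,28, 41, 43,52] 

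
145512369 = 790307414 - 644795045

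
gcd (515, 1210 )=5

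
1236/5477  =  1236/5477 = 0.23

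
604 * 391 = 236164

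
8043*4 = 32172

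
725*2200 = 1595000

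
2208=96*23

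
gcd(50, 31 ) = 1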